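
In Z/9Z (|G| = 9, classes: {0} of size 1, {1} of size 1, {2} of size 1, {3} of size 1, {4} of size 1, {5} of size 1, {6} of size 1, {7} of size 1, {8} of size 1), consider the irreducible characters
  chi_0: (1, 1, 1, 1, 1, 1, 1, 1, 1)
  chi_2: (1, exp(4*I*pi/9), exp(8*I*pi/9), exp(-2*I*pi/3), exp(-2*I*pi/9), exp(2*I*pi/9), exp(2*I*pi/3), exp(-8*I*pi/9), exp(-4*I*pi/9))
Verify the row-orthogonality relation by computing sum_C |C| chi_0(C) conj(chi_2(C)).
Sum = 0; so <chi_0, chi_2> = 0 (distinct irreducibles are orthogonal).

Working: Compute term by term over conjugacy classes (|C| * chi_0(C) * conj(chi_2(C))):
  1*(1)*conj(1) + 1*(1)*conj(exp(4*I*pi/9)) + 1*(1)*conj(exp(8*I*pi/9)) + 1*(1)*conj(exp(-2*I*pi/3)) + 1*(1)*conj(exp(-2*I*pi/9)) + 1*(1)*conj(exp(2*I*pi/9)) + 1*(1)*conj(exp(2*I*pi/3)) + 1*(1)*conj(exp(-8*I*pi/9)) + 1*(1)*conj(exp(-4*I*pi/9))
  = (1) + (exp(-4*I*pi/9)) + (exp(-8*I*pi/9)) + (exp(2*I*pi/3)) + (exp(2*I*pi/9)) + (exp(-2*I*pi/9)) + (exp(-2*I*pi/3)) + (exp(8*I*pi/9)) + (exp(4*I*pi/9))
  = 0.
(Exp terms are combined using exp(i*s)*conj(exp(i*t)) = exp(i*(s-t)), and sums of them are collapsed using the identity that for every m > 1 the m distinct m-th roots of unity sum to 0, e.g. 1 + exp(2*I*pi/3) + exp(-2*I*pi/3) = 0.)
Dividing by |G| = 9 gives 0/9 = 0, matching the row-orthogonality relation <chi_0, chi_2> = [chi_0 = chi_2].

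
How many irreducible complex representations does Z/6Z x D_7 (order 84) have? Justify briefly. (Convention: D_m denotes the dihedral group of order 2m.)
30

Reasoning: The number of irreducible complex representations of a finite group equals its number of conjugacy classes. For a direct product, #classes(G x H) = #classes(G) * #classes(H). Z/6Z has 6 classes (abelian), D_7 has 5 classes, so 6 * 5 = 30, so Z/6Z x D_7 (order 84) has exactly 30 irreducible complex representations.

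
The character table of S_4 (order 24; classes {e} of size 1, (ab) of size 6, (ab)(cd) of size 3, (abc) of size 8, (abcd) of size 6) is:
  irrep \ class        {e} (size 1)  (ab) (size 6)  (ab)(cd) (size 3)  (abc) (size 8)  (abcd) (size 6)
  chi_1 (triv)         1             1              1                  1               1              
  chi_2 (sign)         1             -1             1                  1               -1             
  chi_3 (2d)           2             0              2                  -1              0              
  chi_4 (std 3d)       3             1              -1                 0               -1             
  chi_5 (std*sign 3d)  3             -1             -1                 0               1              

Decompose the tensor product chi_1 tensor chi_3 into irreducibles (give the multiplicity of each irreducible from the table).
chi_1 tensor chi_3 = chi_3 (all other irreducibles have multiplicity 0).

Working: The character of a tensor product is the pointwise product (chi_1 * chi_3)(C) = chi_1(C) * chi_3(C):
  {e}: (1)*(2), (ab): (1)*(0), (ab)(cd): (1)*(2), (abc): (1)*(-1), (abcd): (1)*(0)
so (chi_1 * chi_3) takes values
  {e} -> 2, (ab) -> 0, (ab)(cd) -> 2, (abc) -> -1, (abcd) -> 0.
Now take the inner product of this character with each irreducible chi from the table, <chi_1*chi_3, chi> = (1/24) sum_C |C| (chi_1*chi_3)(C) conj(chi(C)):
  <chi_1*chi_3, chi_1> = (1/24)[1*(2)*conj(1) + 6*(0)*conj(1) + 3*(2)*conj(1) + 8*(-1)*conj(1) + 6*(0)*conj(1)]
      = (1/24)[(2) + (0) + (6) + (-8) + (0)] = 0/24 = 0
  <chi_1*chi_3, chi_2> = (1/24)[1*(2)*conj(1) + 6*(0)*conj(-1) + 3*(2)*conj(1) + 8*(-1)*conj(1) + 6*(0)*conj(-1)]
      = (1/24)[(2) + (0) + (6) + (-8) + (0)] = 0/24 = 0
  <chi_1*chi_3, chi_3> = (1/24)[1*(2)*conj(2) + 6*(0)*conj(0) + 3*(2)*conj(2) + 8*(-1)*conj(-1) + 6*(0)*conj(0)]
      = (1/24)[(4) + (0) + (12) + (8) + (0)] = 24/24 = 1
  <chi_1*chi_3, chi_4> = (1/24)[1*(2)*conj(3) + 6*(0)*conj(1) + 3*(2)*conj(-1) + 8*(-1)*conj(0) + 6*(0)*conj(-1)]
      = (1/24)[(6) + (0) + (-6) + (0) + (0)] = 0/24 = 0
  <chi_1*chi_3, chi_5> = (1/24)[1*(2)*conj(3) + 6*(0)*conj(-1) + 3*(2)*conj(-1) + 8*(-1)*conj(0) + 6*(0)*conj(1)]
      = (1/24)[(6) + (0) + (-6) + (0) + (0)] = 0/24 = 0
Hence the multiplicities are chi_3: 1. Dimension check: dim(chi_1)*dim(chi_3) = 1*2 = 2 and sum (mult * dim) = 1*2 = 2.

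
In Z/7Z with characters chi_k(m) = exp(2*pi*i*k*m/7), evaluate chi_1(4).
chi_1(4) = zeta_7^4 = exp(-6*I*pi/7)

Justification: chi_1(4) = zeta_7^(1*4) = zeta_7^4. Since zeta_7^7 = 1, this equals zeta_7^4 = exp(2*pi*i*4/7) = exp(-6*I*pi/7).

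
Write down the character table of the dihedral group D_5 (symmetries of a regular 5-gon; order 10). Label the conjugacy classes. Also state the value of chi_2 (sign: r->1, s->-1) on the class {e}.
Conjugacy classes: {e} of size 1, {r^1, r^4} of size 2, {r^2, r^3} of size 2, {s, sr, ..., sr^4} of size 5.
Character table:
  irrep \ class              {e} (size 1)  {r^1, r^4} (size 2)  {r^2, r^3} (size 2)  {s, sr, ..., sr^4} (size 5)
  chi_1 (triv)               1             1                    1                    1                          
  chi_2 (sign: r->1, s->-1)  1             1                    1                    -1                         
  chi_3 (2d, j=1)            2             -1/2 + sqrt(5)/2     -sqrt(5)/2 - 1/2     0                          
  chi_4 (2d, j=2)            2             -sqrt(5)/2 - 1/2     -1/2 + sqrt(5)/2     0                          

Spot check: chi_2 (sign: r->1, s->-1) on {e} = 1.

Proof sketch: D_5 has order 2*5 = 10 with 4 conjugacy classes, hence 4 irreducibles. Sum of squared dims 1 + 1 + 4 + 4 = 10 = |G|. Linear characters come from the abelianisation; the 2-dimensional irreps have character r^k -> 2*cos(2*pi*j*k/5), reflections -> 0.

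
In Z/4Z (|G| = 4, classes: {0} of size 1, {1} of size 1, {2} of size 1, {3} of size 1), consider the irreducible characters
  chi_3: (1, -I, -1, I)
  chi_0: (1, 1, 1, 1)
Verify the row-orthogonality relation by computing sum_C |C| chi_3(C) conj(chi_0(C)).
Sum = 0; so <chi_3, chi_0> = 0 (distinct irreducibles are orthogonal).

Why: Compute term by term over conjugacy classes (|C| * chi_3(C) * conj(chi_0(C))):
  1*(1)*conj(1) + 1*(-I)*conj(1) + 1*(-1)*conj(1) + 1*(I)*conj(1)
  = (1) + (-I) + (-1) + (I)
  = 0.
(Exp terms are combined using exp(i*s)*conj(exp(i*t)) = exp(i*(s-t)), and sums of them are collapsed using the identity that for every m > 1 the m distinct m-th roots of unity sum to 0, e.g. 1 + exp(2*I*pi/3) + exp(-2*I*pi/3) = 0.)
Dividing by |G| = 4 gives 0/4 = 0, matching the row-orthogonality relation <chi_3, chi_0> = [chi_3 = chi_0].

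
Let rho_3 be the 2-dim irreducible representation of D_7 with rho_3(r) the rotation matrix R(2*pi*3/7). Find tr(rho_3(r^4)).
chi_{rho_3}(r^4) = 2*cos(2*pi*3*4/7) = -2*cos(3*pi/7)

Justification: rho_3(r^4) is rotation by angle 2*pi*3*4/7, whose trace is 2*cos(2*pi*3*4/7) = -2*cos(3*pi/7).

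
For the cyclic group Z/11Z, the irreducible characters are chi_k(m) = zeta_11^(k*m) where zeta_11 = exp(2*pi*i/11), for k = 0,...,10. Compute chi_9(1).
chi_9(1) = zeta_11^9 = exp(-4*I*pi/11)

Argument: chi_9(1) = zeta_11^(9*1) = zeta_11^9. Since zeta_11^11 = 1, this equals zeta_11^9 = exp(2*pi*i*9/11) = exp(-4*I*pi/11).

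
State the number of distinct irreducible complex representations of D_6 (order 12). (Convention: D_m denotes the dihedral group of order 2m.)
6

Working: The number of irreducible complex representations of a finite group equals its number of conjugacy classes. D_6 has 6 conjugacy classes (n/2 + 3 for n even), so D_6 (order 12) has exactly 6 irreducible complex representations.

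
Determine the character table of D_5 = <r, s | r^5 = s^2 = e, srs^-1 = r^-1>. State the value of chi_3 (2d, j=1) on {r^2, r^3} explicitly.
Conjugacy classes: {e} of size 1, {r^1, r^4} of size 2, {r^2, r^3} of size 2, {s, sr, ..., sr^4} of size 5.
Character table:
  irrep \ class              {e} (size 1)  {r^1, r^4} (size 2)  {r^2, r^3} (size 2)  {s, sr, ..., sr^4} (size 5)
  chi_1 (triv)               1             1                    1                    1                          
  chi_2 (sign: r->1, s->-1)  1             1                    1                    -1                         
  chi_3 (2d, j=1)            2             -1/2 + sqrt(5)/2     -sqrt(5)/2 - 1/2     0                          
  chi_4 (2d, j=2)            2             -sqrt(5)/2 - 1/2     -1/2 + sqrt(5)/2     0                          

Spot check: chi_3 (2d, j=1) on {r^2, r^3} = -sqrt(5)/2 - 1/2.

D_5 has order 2*5 = 10 with 4 conjugacy classes, hence 4 irreducibles. Sum of squared dims 1 + 1 + 4 + 4 = 10 = |G|. Linear characters come from the abelianisation; the 2-dimensional irreps have character r^k -> 2*cos(2*pi*j*k/5), reflections -> 0.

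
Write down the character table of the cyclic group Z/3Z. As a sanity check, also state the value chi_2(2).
Character table of Z/3Z (irreps indexed chi_0,...,chi_2 with chi_k(m) = zeta_3^(k*m), zeta_3 = exp(2*pi*i/3)):
  irrep \ class  {0} (size 1)  {1} (size 1)    {2} (size 1)  
  chi_0          1             1               1             
  chi_1          1             exp(2*I*pi/3)   exp(-2*I*pi/3)
  chi_2          1             exp(-2*I*pi/3)  exp(2*I*pi/3) 

Spot check: chi_2(2) = zeta_3^(2*2) = zeta_3^4 = exp(2*I*pi/3).

Derivation: Z/3Z is abelian, so all 3 irreducible complex representations are 1-dimensional. They are given by chi_k(m) = zeta_3^(k*m) for k = 0,...,2. Row orthogonality: sum_m chi_k(m) conj(chi_l(m)) = 3 * [k = l].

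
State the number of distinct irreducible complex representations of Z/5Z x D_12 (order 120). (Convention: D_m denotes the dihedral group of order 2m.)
45

Argument: The number of irreducible complex representations of a finite group equals its number of conjugacy classes. For a direct product, #classes(G x H) = #classes(G) * #classes(H). Z/5Z has 5 classes (abelian), D_12 has 9 classes, so 5 * 9 = 45, so Z/5Z x D_12 (order 120) has exactly 45 irreducible complex representations.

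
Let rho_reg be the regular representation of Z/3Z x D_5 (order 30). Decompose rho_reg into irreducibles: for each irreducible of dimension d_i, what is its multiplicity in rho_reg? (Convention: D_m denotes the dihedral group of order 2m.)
Each irreducible V_i of dimension d_i appears with multiplicity d_i, i.e. rho_reg = (direct sum over all irreducibles V_i) d_i V_i. The irreducible dimensions for Z/3Z x D_5 are 1, 1, 1, 1, 1, 1, 2, 2, 2, 2, 2, 2: 6 irreducibles of dimension 1, each with multiplicity 1; 6 irreducibles of dimension 2, each with multiplicity 2. Total dimension 6*1*1 + 6*2*2 = 30 = |G|.

Details: General theorem: in the regular representation of a finite group G, each irreducible appears with multiplicity equal to its dimension. Check: dim(rho_reg) = sum d_i^2 = 1 + 1 + 1 + 1 + 1 + 1 + 4 + 4 + 4 + 4 + 4 + 4 = 30 = |G|.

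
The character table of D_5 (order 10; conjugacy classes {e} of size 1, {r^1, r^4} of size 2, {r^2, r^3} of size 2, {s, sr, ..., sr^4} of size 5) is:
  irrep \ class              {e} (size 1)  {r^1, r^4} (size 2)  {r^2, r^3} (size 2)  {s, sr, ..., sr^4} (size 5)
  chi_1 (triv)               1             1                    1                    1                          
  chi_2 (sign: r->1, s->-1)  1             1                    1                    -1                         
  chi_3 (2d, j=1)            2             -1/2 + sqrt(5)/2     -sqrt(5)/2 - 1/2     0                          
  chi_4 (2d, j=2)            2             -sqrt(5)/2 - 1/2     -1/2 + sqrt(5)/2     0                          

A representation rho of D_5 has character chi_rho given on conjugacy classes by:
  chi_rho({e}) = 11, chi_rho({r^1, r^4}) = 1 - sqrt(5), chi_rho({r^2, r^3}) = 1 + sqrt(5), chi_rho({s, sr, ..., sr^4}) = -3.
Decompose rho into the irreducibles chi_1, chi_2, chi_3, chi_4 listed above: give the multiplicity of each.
Multiplicities: chi_1: 0, chi_2: 3, chi_3: 1, chi_4: 3.

Proof sketch: Use <chi_rho, chi> = (1/|G|) sum_C |C| * chi_rho(C) * conj(chi(C)) with |G| = 10 for each irreducible chi in the table:
  <chi_rho, chi_1> = (1/10)[1*(11)*conj(1) + 2*(1 - sqrt(5))*conj(1) + 2*(1 + sqrt(5))*conj(1) + 5*(-3)*conj(1)]
      = (1/10)[(11) + (2 - 2*sqrt(5)) + (2 + 2*sqrt(5)) + (-15)] = 0/10 = 0
  <chi_rho, chi_2> = (1/10)[1*(11)*conj(1) + 2*(1 - sqrt(5))*conj(1) + 2*(1 + sqrt(5))*conj(1) + 5*(-3)*conj(-1)]
      = (1/10)[(11) + (2 - 2*sqrt(5)) + (2 + 2*sqrt(5)) + (15)] = 30/10 = 3
  <chi_rho, chi_3> = (1/10)[1*(11)*conj(2) + 2*(1 - sqrt(5))*conj(-1/2 + sqrt(5)/2) + 2*(1 + sqrt(5))*conj(-sqrt(5)/2 - 1/2) + 5*(-3)*conj(0)]
      = (1/10)[(22) + (-6 + 2*sqrt(5)) + (-6 - 2*sqrt(5)) + (0)] = 10/10 = 1
  <chi_rho, chi_4> = (1/10)[1*(11)*conj(2) + 2*(1 - sqrt(5))*conj(-sqrt(5)/2 - 1/2) + 2*(1 + sqrt(5))*conj(-1/2 + sqrt(5)/2) + 5*(-3)*conj(0)]
      = (1/10)[(22) + (4) + (4) + (0)] = 30/10 = 3
Dimension check: dim(rho) = sum (mult * dim) = 0*1 + 3*1 + 1*2 + 3*2 = 11 = chi_rho(e) = 11.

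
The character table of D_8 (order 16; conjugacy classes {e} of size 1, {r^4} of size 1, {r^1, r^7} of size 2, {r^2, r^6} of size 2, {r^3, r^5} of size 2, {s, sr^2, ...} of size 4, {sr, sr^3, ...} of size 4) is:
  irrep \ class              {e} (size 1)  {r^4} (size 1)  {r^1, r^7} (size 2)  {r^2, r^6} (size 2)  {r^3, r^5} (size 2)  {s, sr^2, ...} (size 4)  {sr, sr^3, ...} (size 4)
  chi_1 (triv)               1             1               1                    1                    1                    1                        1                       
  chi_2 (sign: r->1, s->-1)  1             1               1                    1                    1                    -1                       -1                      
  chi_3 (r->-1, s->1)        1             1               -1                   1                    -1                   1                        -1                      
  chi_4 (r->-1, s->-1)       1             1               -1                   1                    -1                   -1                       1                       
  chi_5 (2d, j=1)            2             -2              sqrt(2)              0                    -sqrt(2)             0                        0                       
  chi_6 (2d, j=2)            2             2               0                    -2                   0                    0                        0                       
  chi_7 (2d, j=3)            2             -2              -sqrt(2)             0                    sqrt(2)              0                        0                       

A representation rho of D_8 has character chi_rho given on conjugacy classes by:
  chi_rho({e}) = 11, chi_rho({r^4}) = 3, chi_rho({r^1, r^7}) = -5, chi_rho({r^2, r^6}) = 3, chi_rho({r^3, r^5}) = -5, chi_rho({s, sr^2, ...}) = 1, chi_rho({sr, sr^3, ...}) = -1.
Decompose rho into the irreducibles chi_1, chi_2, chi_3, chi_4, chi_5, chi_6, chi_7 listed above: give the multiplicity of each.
Multiplicities: chi_1: 0, chi_2: 0, chi_3: 3, chi_4: 2, chi_5: 1, chi_6: 1, chi_7: 1.

Argument: Use <chi_rho, chi> = (1/|G|) sum_C |C| * chi_rho(C) * conj(chi(C)) with |G| = 16 for each irreducible chi in the table:
  <chi_rho, chi_1> = (1/16)[1*(11)*conj(1) + 1*(3)*conj(1) + 2*(-5)*conj(1) + 2*(3)*conj(1) + 2*(-5)*conj(1) + 4*(1)*conj(1) + 4*(-1)*conj(1)]
      = (1/16)[(11) + (3) + (-10) + (6) + (-10) + (4) + (-4)] = 0/16 = 0
  <chi_rho, chi_2> = (1/16)[1*(11)*conj(1) + 1*(3)*conj(1) + 2*(-5)*conj(1) + 2*(3)*conj(1) + 2*(-5)*conj(1) + 4*(1)*conj(-1) + 4*(-1)*conj(-1)]
      = (1/16)[(11) + (3) + (-10) + (6) + (-10) + (-4) + (4)] = 0/16 = 0
  <chi_rho, chi_3> = (1/16)[1*(11)*conj(1) + 1*(3)*conj(1) + 2*(-5)*conj(-1) + 2*(3)*conj(1) + 2*(-5)*conj(-1) + 4*(1)*conj(1) + 4*(-1)*conj(-1)]
      = (1/16)[(11) + (3) + (10) + (6) + (10) + (4) + (4)] = 48/16 = 3
  <chi_rho, chi_4> = (1/16)[1*(11)*conj(1) + 1*(3)*conj(1) + 2*(-5)*conj(-1) + 2*(3)*conj(1) + 2*(-5)*conj(-1) + 4*(1)*conj(-1) + 4*(-1)*conj(1)]
      = (1/16)[(11) + (3) + (10) + (6) + (10) + (-4) + (-4)] = 32/16 = 2
  <chi_rho, chi_5> = (1/16)[1*(11)*conj(2) + 1*(3)*conj(-2) + 2*(-5)*conj(sqrt(2)) + 2*(3)*conj(0) + 2*(-5)*conj(-sqrt(2)) + 4*(1)*conj(0) + 4*(-1)*conj(0)]
      = (1/16)[(22) + (-6) + (-10*sqrt(2)) + (0) + (10*sqrt(2)) + (0) + (0)] = 16/16 = 1
  <chi_rho, chi_6> = (1/16)[1*(11)*conj(2) + 1*(3)*conj(2) + 2*(-5)*conj(0) + 2*(3)*conj(-2) + 2*(-5)*conj(0) + 4*(1)*conj(0) + 4*(-1)*conj(0)]
      = (1/16)[(22) + (6) + (0) + (-12) + (0) + (0) + (0)] = 16/16 = 1
  <chi_rho, chi_7> = (1/16)[1*(11)*conj(2) + 1*(3)*conj(-2) + 2*(-5)*conj(-sqrt(2)) + 2*(3)*conj(0) + 2*(-5)*conj(sqrt(2)) + 4*(1)*conj(0) + 4*(-1)*conj(0)]
      = (1/16)[(22) + (-6) + (10*sqrt(2)) + (0) + (-10*sqrt(2)) + (0) + (0)] = 16/16 = 1
Dimension check: dim(rho) = sum (mult * dim) = 0*1 + 0*1 + 3*1 + 2*1 + 1*2 + 1*2 + 1*2 = 11 = chi_rho(e) = 11.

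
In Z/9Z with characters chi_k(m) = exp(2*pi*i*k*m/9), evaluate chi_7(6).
chi_7(6) = zeta_9^42 = exp(-2*I*pi/3)

Working: chi_7(6) = zeta_9^(7*6) = zeta_9^42. Since zeta_9^9 = 1, this equals zeta_9^6 = exp(2*pi*i*6/9) = exp(-2*I*pi/3).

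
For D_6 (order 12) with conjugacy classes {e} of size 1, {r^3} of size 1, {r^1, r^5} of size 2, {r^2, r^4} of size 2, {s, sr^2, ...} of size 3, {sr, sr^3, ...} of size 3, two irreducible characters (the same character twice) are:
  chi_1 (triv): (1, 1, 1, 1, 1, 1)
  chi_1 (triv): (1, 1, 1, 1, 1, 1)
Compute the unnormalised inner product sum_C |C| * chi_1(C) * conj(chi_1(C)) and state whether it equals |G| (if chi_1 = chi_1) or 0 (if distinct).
Sum = 12 = |G| = 12; so <chi_1, chi_1> = 1 (norm-1 confirms irreducibility).

Proof sketch: Compute term by term over conjugacy classes (|C| * chi_1(C) * conj(chi_1(C))):
  1*(1)*conj(1) + 1*(1)*conj(1) + 2*(1)*conj(1) + 2*(1)*conj(1) + 3*(1)*conj(1) + 3*(1)*conj(1)
  = (1) + (1) + (2) + (2) + (3) + (3)
  = 12.
Dividing by |G| = 12 gives 12/12 = 1, matching the row-orthogonality relation <chi_1, chi_1> = [chi_1 = chi_1].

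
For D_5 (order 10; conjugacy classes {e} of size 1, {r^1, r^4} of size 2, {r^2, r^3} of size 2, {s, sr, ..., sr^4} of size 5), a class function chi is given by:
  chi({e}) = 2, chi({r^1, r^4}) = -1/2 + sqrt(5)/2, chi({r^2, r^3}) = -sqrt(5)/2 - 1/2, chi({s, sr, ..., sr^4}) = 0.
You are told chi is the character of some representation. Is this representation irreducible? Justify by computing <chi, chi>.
Irreducible: <chi, chi> = 1.

<chi, chi> = (1/|G|) sum_C |C| * |chi(C)|^2 = (1/10)[1*|2|^2 + 2*|-1/2 + sqrt(5)/2|^2 + 2*|-sqrt(5)/2 - 1/2|^2 + 5*|0|^2]
  = (1/10)[(4) + (3 - sqrt(5)) + (sqrt(5) + 3) + (0)] = 10/10 = 1.
A character is irreducible iff <chi, chi> = 1, so this representation is irreducible.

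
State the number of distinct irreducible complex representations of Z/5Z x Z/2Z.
10

The number of irreducible complex representations of a finite group equals its number of conjugacy classes. Z/5Z x Z/2Z is abelian of order 10, so every element is its own conjugacy class: 10 classes, so Z/5Z x Z/2Z (order 10) has exactly 10 irreducible complex representations.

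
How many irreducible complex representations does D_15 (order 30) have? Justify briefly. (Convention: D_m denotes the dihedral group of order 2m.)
9

Derivation: The number of irreducible complex representations of a finite group equals its number of conjugacy classes. D_15 has 9 conjugacy classes ((n+3)/2 for n odd), so D_15 (order 30) has exactly 9 irreducible complex representations.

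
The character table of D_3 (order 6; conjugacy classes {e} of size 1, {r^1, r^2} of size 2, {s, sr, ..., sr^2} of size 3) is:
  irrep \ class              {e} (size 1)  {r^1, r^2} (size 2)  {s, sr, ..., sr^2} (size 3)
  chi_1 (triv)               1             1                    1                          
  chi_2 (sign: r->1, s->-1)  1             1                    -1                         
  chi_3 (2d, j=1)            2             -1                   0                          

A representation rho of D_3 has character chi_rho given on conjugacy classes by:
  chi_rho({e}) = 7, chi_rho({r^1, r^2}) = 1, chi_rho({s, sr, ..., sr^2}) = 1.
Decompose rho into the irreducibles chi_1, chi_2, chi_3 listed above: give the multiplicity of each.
Multiplicities: chi_1: 2, chi_2: 1, chi_3: 2.

Derivation: Use <chi_rho, chi> = (1/|G|) sum_C |C| * chi_rho(C) * conj(chi(C)) with |G| = 6 for each irreducible chi in the table:
  <chi_rho, chi_1> = (1/6)[1*(7)*conj(1) + 2*(1)*conj(1) + 3*(1)*conj(1)]
      = (1/6)[(7) + (2) + (3)] = 12/6 = 2
  <chi_rho, chi_2> = (1/6)[1*(7)*conj(1) + 2*(1)*conj(1) + 3*(1)*conj(-1)]
      = (1/6)[(7) + (2) + (-3)] = 6/6 = 1
  <chi_rho, chi_3> = (1/6)[1*(7)*conj(2) + 2*(1)*conj(-1) + 3*(1)*conj(0)]
      = (1/6)[(14) + (-2) + (0)] = 12/6 = 2
Dimension check: dim(rho) = sum (mult * dim) = 2*1 + 1*1 + 2*2 = 7 = chi_rho(e) = 7.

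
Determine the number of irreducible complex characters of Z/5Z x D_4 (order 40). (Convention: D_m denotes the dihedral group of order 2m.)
25

Justification: The number of irreducible complex representations of a finite group equals its number of conjugacy classes. For a direct product, #classes(G x H) = #classes(G) * #classes(H). Z/5Z has 5 classes (abelian), D_4 has 5 classes, so 5 * 5 = 25, so Z/5Z x D_4 (order 40) has exactly 25 irreducible complex representations.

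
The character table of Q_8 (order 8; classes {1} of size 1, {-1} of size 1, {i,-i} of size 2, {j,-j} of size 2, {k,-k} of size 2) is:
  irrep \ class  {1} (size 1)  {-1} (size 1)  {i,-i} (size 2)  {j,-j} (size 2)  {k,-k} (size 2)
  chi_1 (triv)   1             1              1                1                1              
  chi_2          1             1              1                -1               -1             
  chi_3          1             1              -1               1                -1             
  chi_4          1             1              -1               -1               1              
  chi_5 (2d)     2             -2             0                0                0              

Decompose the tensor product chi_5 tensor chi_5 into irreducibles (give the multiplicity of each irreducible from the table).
chi_5 tensor chi_5 = chi_1 + chi_2 + chi_3 + chi_4 (all other irreducibles have multiplicity 0).

Why: The character of a tensor product is the pointwise product (chi_5 * chi_5)(C) = chi_5(C) * chi_5(C):
  {1}: (2)*(2), {-1}: (-2)*(-2), {i,-i}: (0)*(0), {j,-j}: (0)*(0), {k,-k}: (0)*(0)
so (chi_5 * chi_5) takes values
  {1} -> 4, {-1} -> 4, {i,-i} -> 0, {j,-j} -> 0, {k,-k} -> 0.
Now take the inner product of this character with each irreducible chi from the table, <chi_5*chi_5, chi> = (1/8) sum_C |C| (chi_5*chi_5)(C) conj(chi(C)):
  <chi_5*chi_5, chi_1> = (1/8)[1*(4)*conj(1) + 1*(4)*conj(1) + 2*(0)*conj(1) + 2*(0)*conj(1) + 2*(0)*conj(1)]
      = (1/8)[(4) + (4) + (0) + (0) + (0)] = 8/8 = 1
  <chi_5*chi_5, chi_2> = (1/8)[1*(4)*conj(1) + 1*(4)*conj(1) + 2*(0)*conj(1) + 2*(0)*conj(-1) + 2*(0)*conj(-1)]
      = (1/8)[(4) + (4) + (0) + (0) + (0)] = 8/8 = 1
  <chi_5*chi_5, chi_3> = (1/8)[1*(4)*conj(1) + 1*(4)*conj(1) + 2*(0)*conj(-1) + 2*(0)*conj(1) + 2*(0)*conj(-1)]
      = (1/8)[(4) + (4) + (0) + (0) + (0)] = 8/8 = 1
  <chi_5*chi_5, chi_4> = (1/8)[1*(4)*conj(1) + 1*(4)*conj(1) + 2*(0)*conj(-1) + 2*(0)*conj(-1) + 2*(0)*conj(1)]
      = (1/8)[(4) + (4) + (0) + (0) + (0)] = 8/8 = 1
  <chi_5*chi_5, chi_5> = (1/8)[1*(4)*conj(2) + 1*(4)*conj(-2) + 2*(0)*conj(0) + 2*(0)*conj(0) + 2*(0)*conj(0)]
      = (1/8)[(8) + (-8) + (0) + (0) + (0)] = 0/8 = 0
Hence the multiplicities are chi_1: 1, chi_2: 1, chi_3: 1, chi_4: 1. Dimension check: dim(chi_5)*dim(chi_5) = 2*2 = 4 and sum (mult * dim) = 1*1 + 1*1 + 1*1 + 1*1 = 4.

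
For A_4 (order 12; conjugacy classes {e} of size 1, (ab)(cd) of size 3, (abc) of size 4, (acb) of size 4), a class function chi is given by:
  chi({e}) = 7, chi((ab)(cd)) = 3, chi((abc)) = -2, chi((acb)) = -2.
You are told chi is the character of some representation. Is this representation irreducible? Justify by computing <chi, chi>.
Not irreducible (reducible): <chi, chi> = 9 > 1.

Details: <chi, chi> = (1/|G|) sum_C |C| * |chi(C)|^2 = (1/12)[1*|7|^2 + 3*|3|^2 + 4*|-2|^2 + 4*|-2|^2]
  = (1/12)[(49) + (27) + (16) + (16)] = 108/12 = 9.
(Exp terms are combined using exp(i*s)*conj(exp(i*t)) = exp(i*(s-t)), and sums of them are collapsed using the identity that for every m > 1 the m distinct m-th roots of unity sum to 0, e.g. 1 + exp(2*I*pi/3) + exp(-2*I*pi/3) = 0.)
A character is irreducible iff <chi, chi> = 1, so this representation is reducible.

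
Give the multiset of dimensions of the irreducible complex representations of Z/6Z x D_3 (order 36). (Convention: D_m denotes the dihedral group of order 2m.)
Dimensions: 1, 1, 1, 1, 1, 1, 1, 1, 1, 1, 1, 1, 2, 2, 2, 2, 2, 2

Reasoning: There are 18 irreducibles (= number of conjugacy classes). Their dimensions d_i satisfy sum d_i^2 = |G| = 36: 1 + 1 + 1 + 1 + 1 + 1 + 1 + 1 + 1 + 1 + 1 + 1 + 4 + 4 + 4 + 4 + 4 + 4 = 36. (For the product with Z/6Z: each of the 6 1-dim characters of Z/6Z tensors with each irrep of D_3, giving 6 copies of each D_3-dimension.)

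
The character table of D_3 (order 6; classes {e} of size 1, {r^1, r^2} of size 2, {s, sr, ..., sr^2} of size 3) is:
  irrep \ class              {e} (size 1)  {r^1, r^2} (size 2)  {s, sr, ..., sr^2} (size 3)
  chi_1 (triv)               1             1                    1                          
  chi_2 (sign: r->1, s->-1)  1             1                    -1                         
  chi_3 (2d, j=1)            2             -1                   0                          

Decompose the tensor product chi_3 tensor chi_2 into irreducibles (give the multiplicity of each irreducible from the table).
chi_3 tensor chi_2 = chi_3 (all other irreducibles have multiplicity 0).

Explanation: The character of a tensor product is the pointwise product (chi_3 * chi_2)(C) = chi_3(C) * chi_2(C):
  {e}: (2)*(1), {r^1, r^2}: (-1)*(1), {s, sr, ..., sr^2}: (0)*(-1)
so (chi_3 * chi_2) takes values
  {e} -> 2, {r^1, r^2} -> -1, {s, sr, ..., sr^2} -> 0.
Now take the inner product of this character with each irreducible chi from the table, <chi_3*chi_2, chi> = (1/6) sum_C |C| (chi_3*chi_2)(C) conj(chi(C)):
  <chi_3*chi_2, chi_1> = (1/6)[1*(2)*conj(1) + 2*(-1)*conj(1) + 3*(0)*conj(1)]
      = (1/6)[(2) + (-2) + (0)] = 0/6 = 0
  <chi_3*chi_2, chi_2> = (1/6)[1*(2)*conj(1) + 2*(-1)*conj(1) + 3*(0)*conj(-1)]
      = (1/6)[(2) + (-2) + (0)] = 0/6 = 0
  <chi_3*chi_2, chi_3> = (1/6)[1*(2)*conj(2) + 2*(-1)*conj(-1) + 3*(0)*conj(0)]
      = (1/6)[(4) + (2) + (0)] = 6/6 = 1
Hence the multiplicities are chi_3: 1. Dimension check: dim(chi_3)*dim(chi_2) = 2*1 = 2 and sum (mult * dim) = 1*2 = 2.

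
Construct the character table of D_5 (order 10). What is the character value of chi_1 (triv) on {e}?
Conjugacy classes: {e} of size 1, {r^1, r^4} of size 2, {r^2, r^3} of size 2, {s, sr, ..., sr^4} of size 5.
Character table:
  irrep \ class              {e} (size 1)  {r^1, r^4} (size 2)  {r^2, r^3} (size 2)  {s, sr, ..., sr^4} (size 5)
  chi_1 (triv)               1             1                    1                    1                          
  chi_2 (sign: r->1, s->-1)  1             1                    1                    -1                         
  chi_3 (2d, j=1)            2             -1/2 + sqrt(5)/2     -sqrt(5)/2 - 1/2     0                          
  chi_4 (2d, j=2)            2             -sqrt(5)/2 - 1/2     -1/2 + sqrt(5)/2     0                          

Spot check: chi_1 (triv) on {e} = 1.

Details: D_5 has order 2*5 = 10 with 4 conjugacy classes, hence 4 irreducibles. Sum of squared dims 1 + 1 + 4 + 4 = 10 = |G|. Linear characters come from the abelianisation; the 2-dimensional irreps have character r^k -> 2*cos(2*pi*j*k/5), reflections -> 0.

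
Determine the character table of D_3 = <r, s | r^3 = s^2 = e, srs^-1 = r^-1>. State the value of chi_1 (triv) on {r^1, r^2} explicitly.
Conjugacy classes: {e} of size 1, {r^1, r^2} of size 2, {s, sr, ..., sr^2} of size 3.
Character table:
  irrep \ class              {e} (size 1)  {r^1, r^2} (size 2)  {s, sr, ..., sr^2} (size 3)
  chi_1 (triv)               1             1                    1                          
  chi_2 (sign: r->1, s->-1)  1             1                    -1                         
  chi_3 (2d, j=1)            2             -1                   0                          

Spot check: chi_1 (triv) on {r^1, r^2} = 1.

Justification: D_3 has order 2*3 = 6 with 3 conjugacy classes, hence 3 irreducibles. Sum of squared dims 1 + 1 + 4 = 6 = |G|. Linear characters come from the abelianisation; the 2-dimensional irreps have character r^k -> 2*cos(2*pi*j*k/3), reflections -> 0.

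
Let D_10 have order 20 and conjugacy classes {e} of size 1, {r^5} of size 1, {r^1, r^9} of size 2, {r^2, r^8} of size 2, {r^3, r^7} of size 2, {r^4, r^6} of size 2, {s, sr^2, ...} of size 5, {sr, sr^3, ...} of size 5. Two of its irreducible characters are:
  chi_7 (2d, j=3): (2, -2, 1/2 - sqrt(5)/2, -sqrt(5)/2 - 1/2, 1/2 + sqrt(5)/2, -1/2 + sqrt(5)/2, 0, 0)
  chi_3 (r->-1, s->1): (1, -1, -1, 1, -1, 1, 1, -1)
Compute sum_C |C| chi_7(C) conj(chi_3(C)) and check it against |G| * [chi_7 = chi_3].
Sum = 0; so <chi_7, chi_3> = 0 (distinct irreducibles are orthogonal).

Reasoning: Compute term by term over conjugacy classes (|C| * chi_7(C) * conj(chi_3(C))):
  1*(2)*conj(1) + 1*(-2)*conj(-1) + 2*(1/2 - sqrt(5)/2)*conj(-1) + 2*(-sqrt(5)/2 - 1/2)*conj(1) + 2*(1/2 + sqrt(5)/2)*conj(-1) + 2*(-1/2 + sqrt(5)/2)*conj(1) + 5*(0)*conj(1) + 5*(0)*conj(-1)
  = (2) + (2) + (-1 + sqrt(5)) + (-sqrt(5) - 1) + (-sqrt(5) - 1) + (-1 + sqrt(5)) + (0) + (0)
  = 0.
Dividing by |G| = 20 gives 0/20 = 0, matching the row-orthogonality relation <chi_7, chi_3> = [chi_7 = chi_3].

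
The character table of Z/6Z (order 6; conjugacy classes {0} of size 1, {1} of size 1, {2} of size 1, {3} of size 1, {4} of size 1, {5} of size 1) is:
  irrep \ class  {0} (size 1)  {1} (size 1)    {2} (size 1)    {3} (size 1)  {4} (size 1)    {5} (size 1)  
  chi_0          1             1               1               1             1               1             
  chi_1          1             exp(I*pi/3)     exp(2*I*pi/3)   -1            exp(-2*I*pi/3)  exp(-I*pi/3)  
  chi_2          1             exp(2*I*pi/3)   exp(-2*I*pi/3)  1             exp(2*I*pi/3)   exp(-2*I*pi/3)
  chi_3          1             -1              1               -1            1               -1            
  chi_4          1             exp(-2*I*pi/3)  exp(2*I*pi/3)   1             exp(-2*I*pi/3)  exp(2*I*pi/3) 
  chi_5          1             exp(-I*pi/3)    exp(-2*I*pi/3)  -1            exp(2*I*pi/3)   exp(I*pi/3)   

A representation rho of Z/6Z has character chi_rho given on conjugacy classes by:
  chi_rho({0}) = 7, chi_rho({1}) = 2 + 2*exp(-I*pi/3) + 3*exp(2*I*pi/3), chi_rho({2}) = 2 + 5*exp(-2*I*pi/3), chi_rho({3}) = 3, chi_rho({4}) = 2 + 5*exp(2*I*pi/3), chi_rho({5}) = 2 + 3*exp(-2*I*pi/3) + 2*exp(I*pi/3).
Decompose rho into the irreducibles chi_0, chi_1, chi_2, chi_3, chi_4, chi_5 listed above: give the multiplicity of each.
Multiplicities: chi_0: 2, chi_1: 0, chi_2: 3, chi_3: 0, chi_4: 0, chi_5: 2.

Use <chi_rho, chi> = (1/|G|) sum_C |C| * chi_rho(C) * conj(chi(C)) with |G| = 6 for each irreducible chi in the table:
  <chi_rho, chi_0> = (1/6)[1*(7)*conj(1) + 1*(2 + 2*exp(-I*pi/3) + 3*exp(2*I*pi/3))*conj(1) + 1*(2 + 5*exp(-2*I*pi/3))*conj(1) + 1*(3)*conj(1) + 1*(2 + 5*exp(2*I*pi/3))*conj(1) + 1*(2 + 3*exp(-2*I*pi/3) + 2*exp(I*pi/3))*conj(1)]
      = (1/6)[(7) + (2 + 2*exp(-I*pi/3) + 3*exp(2*I*pi/3)) + (2 + 5*exp(-2*I*pi/3)) + (3) + (2 + 5*exp(2*I*pi/3)) + (2 + 3*exp(-2*I*pi/3) + 2*exp(I*pi/3))] = 12/6 = 2
  <chi_rho, chi_1> = (1/6)[1*(7)*conj(1) + 1*(2 + 2*exp(-I*pi/3) + 3*exp(2*I*pi/3))*conj(exp(I*pi/3)) + 1*(2 + 5*exp(-2*I*pi/3))*conj(exp(2*I*pi/3)) + 1*(3)*conj(-1) + 1*(2 + 5*exp(2*I*pi/3))*conj(exp(-2*I*pi/3)) + 1*(2 + 3*exp(-2*I*pi/3) + 2*exp(I*pi/3))*conj(exp(-I*pi/3))]
      = (1/6)[(7) + (2*exp(-2*I*pi/3) + 2*exp(-I*pi/3) + 3*exp(I*pi/3)) + (2*exp(-2*I*pi/3) + 5*exp(2*I*pi/3)) + (-3) + (5*exp(-2*I*pi/3) + 2*exp(2*I*pi/3)) + (3*exp(-I*pi/3) + 2*exp(2*I*pi/3) + 2*exp(I*pi/3))] = 0/6 = 0
  <chi_rho, chi_2> = (1/6)[1*(7)*conj(1) + 1*(2 + 2*exp(-I*pi/3) + 3*exp(2*I*pi/3))*conj(exp(2*I*pi/3)) + 1*(2 + 5*exp(-2*I*pi/3))*conj(exp(-2*I*pi/3)) + 1*(3)*conj(1) + 1*(2 + 5*exp(2*I*pi/3))*conj(exp(2*I*pi/3)) + 1*(2 + 3*exp(-2*I*pi/3) + 2*exp(I*pi/3))*conj(exp(-2*I*pi/3))]
      = (1/6)[(7) + (1 + 2*exp(-2*I*pi/3)) + (5 + 2*exp(2*I*pi/3)) + (3) + (5 + 2*exp(-2*I*pi/3)) + (1 + 2*exp(2*I*pi/3))] = 18/6 = 3
  <chi_rho, chi_3> = (1/6)[1*(7)*conj(1) + 1*(2 + 2*exp(-I*pi/3) + 3*exp(2*I*pi/3))*conj(-1) + 1*(2 + 5*exp(-2*I*pi/3))*conj(1) + 1*(3)*conj(-1) + 1*(2 + 5*exp(2*I*pi/3))*conj(1) + 1*(2 + 3*exp(-2*I*pi/3) + 2*exp(I*pi/3))*conj(-1)]
      = (1/6)[(7) + (-2 - 3*exp(2*I*pi/3) - 2*exp(-I*pi/3)) + (2 + 5*exp(-2*I*pi/3)) + (-3) + (2 + 5*exp(2*I*pi/3)) + (-2 - 2*exp(I*pi/3) - 3*exp(-2*I*pi/3))] = 0/6 = 0
  <chi_rho, chi_4> = (1/6)[1*(7)*conj(1) + 1*(2 + 2*exp(-I*pi/3) + 3*exp(2*I*pi/3))*conj(exp(-2*I*pi/3)) + 1*(2 + 5*exp(-2*I*pi/3))*conj(exp(2*I*pi/3)) + 1*(3)*conj(1) + 1*(2 + 5*exp(2*I*pi/3))*conj(exp(-2*I*pi/3)) + 1*(2 + 3*exp(-2*I*pi/3) + 2*exp(I*pi/3))*conj(exp(2*I*pi/3))]
      = (1/6)[(7) + (3*exp(-2*I*pi/3) + 2*exp(2*I*pi/3) + 2*exp(I*pi/3)) + (2*exp(-2*I*pi/3) + 5*exp(2*I*pi/3)) + (3) + (5*exp(-2*I*pi/3) + 2*exp(2*I*pi/3)) + (2*exp(-2*I*pi/3) + 2*exp(-I*pi/3) + 3*exp(2*I*pi/3))] = 0/6 = 0
  <chi_rho, chi_5> = (1/6)[1*(7)*conj(1) + 1*(2 + 2*exp(-I*pi/3) + 3*exp(2*I*pi/3))*conj(exp(-I*pi/3)) + 1*(2 + 5*exp(-2*I*pi/3))*conj(exp(-2*I*pi/3)) + 1*(3)*conj(-1) + 1*(2 + 5*exp(2*I*pi/3))*conj(exp(2*I*pi/3)) + 1*(2 + 3*exp(-2*I*pi/3) + 2*exp(I*pi/3))*conj(exp(I*pi/3))]
      = (1/6)[(7) + (-1 + 2*exp(I*pi/3)) + (5 + 2*exp(2*I*pi/3)) + (-3) + (5 + 2*exp(-2*I*pi/3)) + (-1 + 2*exp(-I*pi/3))] = 12/6 = 2
(Exp terms are combined using exp(i*s)*conj(exp(i*t)) = exp(i*(s-t)), and sums of them are collapsed using the identity that for every m > 1 the m distinct m-th roots of unity sum to 0, e.g. 1 + exp(2*I*pi/3) + exp(-2*I*pi/3) = 0.)
Dimension check: dim(rho) = sum (mult * dim) = 2*1 + 0*1 + 3*1 + 0*1 + 0*1 + 2*1 = 7 = chi_rho(e) = 7.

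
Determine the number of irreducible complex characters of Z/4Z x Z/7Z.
28

Working: The number of irreducible complex representations of a finite group equals its number of conjugacy classes. Z/4Z x Z/7Z is abelian of order 28, so every element is its own conjugacy class: 28 classes, so Z/4Z x Z/7Z (order 28) has exactly 28 irreducible complex representations.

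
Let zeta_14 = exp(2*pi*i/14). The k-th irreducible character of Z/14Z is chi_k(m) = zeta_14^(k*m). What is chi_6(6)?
chi_6(6) = zeta_14^36 = exp(-6*I*pi/7)

Why: chi_6(6) = zeta_14^(6*6) = zeta_14^36. Since zeta_14^14 = 1, this equals zeta_14^8 = exp(2*pi*i*8/14) = exp(-6*I*pi/7).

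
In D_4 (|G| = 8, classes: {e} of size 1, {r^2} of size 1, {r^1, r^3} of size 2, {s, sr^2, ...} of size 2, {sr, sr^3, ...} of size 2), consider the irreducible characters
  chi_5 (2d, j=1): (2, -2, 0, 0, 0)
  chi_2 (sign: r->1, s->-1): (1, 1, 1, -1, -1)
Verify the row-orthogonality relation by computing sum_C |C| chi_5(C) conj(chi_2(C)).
Sum = 0; so <chi_5, chi_2> = 0 (distinct irreducibles are orthogonal).

Proof sketch: Compute term by term over conjugacy classes (|C| * chi_5(C) * conj(chi_2(C))):
  1*(2)*conj(1) + 1*(-2)*conj(1) + 2*(0)*conj(1) + 2*(0)*conj(-1) + 2*(0)*conj(-1)
  = (2) + (-2) + (0) + (0) + (0)
  = 0.
Dividing by |G| = 8 gives 0/8 = 0, matching the row-orthogonality relation <chi_5, chi_2> = [chi_5 = chi_2].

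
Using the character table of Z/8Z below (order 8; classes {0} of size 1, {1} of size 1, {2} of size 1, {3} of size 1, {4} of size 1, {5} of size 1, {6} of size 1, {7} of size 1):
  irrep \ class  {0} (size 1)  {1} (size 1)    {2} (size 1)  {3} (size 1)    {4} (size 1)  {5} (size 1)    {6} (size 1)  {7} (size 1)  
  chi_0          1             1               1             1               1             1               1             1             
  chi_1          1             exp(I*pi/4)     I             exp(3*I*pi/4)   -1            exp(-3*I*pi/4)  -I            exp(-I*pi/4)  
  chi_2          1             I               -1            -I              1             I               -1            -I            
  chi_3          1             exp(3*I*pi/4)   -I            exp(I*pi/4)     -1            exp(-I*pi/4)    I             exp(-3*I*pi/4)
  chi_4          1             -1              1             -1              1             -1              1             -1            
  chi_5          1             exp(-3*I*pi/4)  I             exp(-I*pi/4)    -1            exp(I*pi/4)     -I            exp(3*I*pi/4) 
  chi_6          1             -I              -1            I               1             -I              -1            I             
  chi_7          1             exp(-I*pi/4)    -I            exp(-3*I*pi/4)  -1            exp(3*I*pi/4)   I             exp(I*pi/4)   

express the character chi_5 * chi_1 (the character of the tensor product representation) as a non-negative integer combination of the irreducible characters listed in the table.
chi_5 tensor chi_1 = chi_6 (all other irreducibles have multiplicity 0).

Argument: The character of a tensor product is the pointwise product (chi_5 * chi_1)(C) = chi_5(C) * chi_1(C):
  {0}: (1)*(1), {1}: (exp(-3*I*pi/4))*(exp(I*pi/4)), {2}: (I)*(I), {3}: (exp(-I*pi/4))*(exp(3*I*pi/4)), {4}: (-1)*(-1), {5}: (exp(I*pi/4))*(exp(-3*I*pi/4)), {6}: (-I)*(-I), {7}: (exp(3*I*pi/4))*(exp(-I*pi/4))
so (chi_5 * chi_1) takes values
  {0} -> 1, {1} -> -I, {2} -> -1, {3} -> I, {4} -> 1, {5} -> -I, {6} -> -1, {7} -> I.
Now take the inner product of this character with each irreducible chi from the table, <chi_5*chi_1, chi> = (1/8) sum_C |C| (chi_5*chi_1)(C) conj(chi(C)):
  <chi_5*chi_1, chi_0> = (1/8)[1*(1)*conj(1) + 1*(-I)*conj(1) + 1*(-1)*conj(1) + 1*(I)*conj(1) + 1*(1)*conj(1) + 1*(-I)*conj(1) + 1*(-1)*conj(1) + 1*(I)*conj(1)]
      = (1/8)[(1) + (-I) + (-1) + (I) + (1) + (-I) + (-1) + (I)] = 0/8 = 0
  <chi_5*chi_1, chi_1> = (1/8)[1*(1)*conj(1) + 1*(-I)*conj(exp(I*pi/4)) + 1*(-1)*conj(I) + 1*(I)*conj(exp(3*I*pi/4)) + 1*(1)*conj(-1) + 1*(-I)*conj(exp(-3*I*pi/4)) + 1*(-1)*conj(-I) + 1*(I)*conj(exp(-I*pi/4))]
      = (1/8)[(1) + (-exp(I*pi/4)) + (I) + (exp(-I*pi/4)) + (-1) + (-exp(-3*I*pi/4)) + (-I) + (exp(3*I*pi/4))] = 0/8 = 0
  <chi_5*chi_1, chi_2> = (1/8)[1*(1)*conj(1) + 1*(-I)*conj(I) + 1*(-1)*conj(-1) + 1*(I)*conj(-I) + 1*(1)*conj(1) + 1*(-I)*conj(I) + 1*(-1)*conj(-1) + 1*(I)*conj(-I)]
      = (1/8)[(1) + (-1) + (1) + (-1) + (1) + (-1) + (1) + (-1)] = 0/8 = 0
  <chi_5*chi_1, chi_3> = (1/8)[1*(1)*conj(1) + 1*(-I)*conj(exp(3*I*pi/4)) + 1*(-1)*conj(-I) + 1*(I)*conj(exp(I*pi/4)) + 1*(1)*conj(-1) + 1*(-I)*conj(exp(-I*pi/4)) + 1*(-1)*conj(I) + 1*(I)*conj(exp(-3*I*pi/4))]
      = (1/8)[(1) + (-exp(-I*pi/4)) + (-I) + (exp(I*pi/4)) + (-1) + (-exp(3*I*pi/4)) + (I) + (exp(-3*I*pi/4))] = 0/8 = 0
  <chi_5*chi_1, chi_4> = (1/8)[1*(1)*conj(1) + 1*(-I)*conj(-1) + 1*(-1)*conj(1) + 1*(I)*conj(-1) + 1*(1)*conj(1) + 1*(-I)*conj(-1) + 1*(-1)*conj(1) + 1*(I)*conj(-1)]
      = (1/8)[(1) + (I) + (-1) + (-I) + (1) + (I) + (-1) + (-I)] = 0/8 = 0
  <chi_5*chi_1, chi_5> = (1/8)[1*(1)*conj(1) + 1*(-I)*conj(exp(-3*I*pi/4)) + 1*(-1)*conj(I) + 1*(I)*conj(exp(-I*pi/4)) + 1*(1)*conj(-1) + 1*(-I)*conj(exp(I*pi/4)) + 1*(-1)*conj(-I) + 1*(I)*conj(exp(3*I*pi/4))]
      = (1/8)[(1) + (-exp(-3*I*pi/4)) + (I) + (exp(3*I*pi/4)) + (-1) + (-exp(I*pi/4)) + (-I) + (exp(-I*pi/4))] = 0/8 = 0
  <chi_5*chi_1, chi_6> = (1/8)[1*(1)*conj(1) + 1*(-I)*conj(-I) + 1*(-1)*conj(-1) + 1*(I)*conj(I) + 1*(1)*conj(1) + 1*(-I)*conj(-I) + 1*(-1)*conj(-1) + 1*(I)*conj(I)]
      = (1/8)[(1) + (1) + (1) + (1) + (1) + (1) + (1) + (1)] = 8/8 = 1
  <chi_5*chi_1, chi_7> = (1/8)[1*(1)*conj(1) + 1*(-I)*conj(exp(-I*pi/4)) + 1*(-1)*conj(-I) + 1*(I)*conj(exp(-3*I*pi/4)) + 1*(1)*conj(-1) + 1*(-I)*conj(exp(3*I*pi/4)) + 1*(-1)*conj(I) + 1*(I)*conj(exp(I*pi/4))]
      = (1/8)[(1) + (-exp(3*I*pi/4)) + (-I) + (exp(-3*I*pi/4)) + (-1) + (-exp(-I*pi/4)) + (I) + (exp(I*pi/4))] = 0/8 = 0
(Exp terms are combined using exp(i*s)*conj(exp(i*t)) = exp(i*(s-t)), and sums of them are collapsed using the identity that for every m > 1 the m distinct m-th roots of unity sum to 0, e.g. 1 + exp(2*I*pi/3) + exp(-2*I*pi/3) = 0.)
Hence the multiplicities are chi_6: 1. Dimension check: dim(chi_5)*dim(chi_1) = 1*1 = 1 and sum (mult * dim) = 1*1 = 1.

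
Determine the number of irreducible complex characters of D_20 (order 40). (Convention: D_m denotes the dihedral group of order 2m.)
13

Explanation: The number of irreducible complex representations of a finite group equals its number of conjugacy classes. D_20 has 13 conjugacy classes (n/2 + 3 for n even), so D_20 (order 40) has exactly 13 irreducible complex representations.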